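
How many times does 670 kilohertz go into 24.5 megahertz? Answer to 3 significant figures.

36.6

(24.5 × 10⁶) / (670 × 10³) = 0.03657 × 10³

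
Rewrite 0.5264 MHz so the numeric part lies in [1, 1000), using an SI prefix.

526.4 kHz

= 526.4e3 Hz; 1e3 is kilo.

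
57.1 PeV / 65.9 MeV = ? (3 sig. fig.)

(57.1e15) / (65.9e6) = 0.8665e9

866000000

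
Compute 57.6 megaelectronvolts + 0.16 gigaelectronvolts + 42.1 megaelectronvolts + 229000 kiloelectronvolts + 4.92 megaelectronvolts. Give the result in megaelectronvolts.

493.62 megaelectronvolts

In megaelectronvolts:
  57.6 megaelectronvolts → 57.6
  0.16 gigaelectronvolts = 0.16 × 10^3 megaelectronvolts = 160
  42.1 megaelectronvolts → 42.1
  229000 kiloelectronvolts = 229000 × 10^-3 megaelectronvolts = 229
  4.92 megaelectronvolts → 4.92
Sum: 57.6 + 160 + 42.1 + 229 + 4.92 = 493.62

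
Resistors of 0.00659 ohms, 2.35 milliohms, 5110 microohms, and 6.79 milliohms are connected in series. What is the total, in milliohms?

In milliohms:
  0.00659 ohms = 0.00659 × 10^3 milliohms = 6.59
  2.35 milliohms → 2.35
  5110 microohms = 5110 × 10^-3 milliohms = 5.11
  6.79 milliohms → 6.79
Sum: 6.59 + 2.35 + 5.11 + 6.79 = 20.84

20.84 milliohms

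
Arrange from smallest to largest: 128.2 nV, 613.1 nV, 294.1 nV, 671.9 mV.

128.2 nV < 294.1 nV < 613.1 nV < 671.9 mV

128.2 nV = 0.0000001282 V
613.1 nV = 0.0000006131 V
294.1 nV = 0.0000002941 V
671.9 mV = 0.6719 V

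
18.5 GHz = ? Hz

18500000000 Hz

giga = 10⁹, (no prefix) = 10⁰; factor is 10⁹.
18.5 × 10⁹ = 18500000000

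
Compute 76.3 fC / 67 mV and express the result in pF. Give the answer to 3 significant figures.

1.14 pF

(76.3e-15) / (67e-3) = 1.1388e-12 F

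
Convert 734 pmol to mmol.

0.000000734 mmol

pico = 10⁻¹², milli = 10⁻³; factor is 10⁻⁹.
734 × 10⁻⁹ = 0.000000734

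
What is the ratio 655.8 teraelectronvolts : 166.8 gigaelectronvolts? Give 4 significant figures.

(655.8 × 10^12) / (166.8 × 10^9) = 3.9317 × 10^3

3932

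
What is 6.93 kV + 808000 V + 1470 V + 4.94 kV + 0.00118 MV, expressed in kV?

822.52 kV

In kV:
  6.93 kV → 6.93
  808000 V = 808000 × 10^-3 kV = 808
  1470 V = 1470 × 10^-3 kV = 1.47
  4.94 kV → 4.94
  0.00118 MV = 0.00118 × 10^3 kV = 1.18
Sum: 6.93 + 808 + 1.47 + 4.94 + 1.18 = 822.52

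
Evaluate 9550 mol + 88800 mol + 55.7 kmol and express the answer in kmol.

In kmol:
  9550 mol = 9550e-3 kmol = 9.55
  88800 mol = 88800e-3 kmol = 88.8
  55.7 kmol → 55.7
Sum: 9.55 + 88.8 + 55.7 = 154.05

154.05 kmol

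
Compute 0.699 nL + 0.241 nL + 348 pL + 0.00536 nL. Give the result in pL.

In pL:
  0.699 nL = 0.699 × 10³ pL = 699
  0.241 nL = 0.241 × 10³ pL = 241
  348 pL → 348
  0.00536 nL = 0.00536 × 10³ pL = 5.36
Sum: 699 + 241 + 348 + 5.36 = 1293.36

1293.36 pL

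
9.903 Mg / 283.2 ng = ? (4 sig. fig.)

(9.903 × 10^6) / (283.2 × 10^-9) = 0.034968 × 10^15

34970000000000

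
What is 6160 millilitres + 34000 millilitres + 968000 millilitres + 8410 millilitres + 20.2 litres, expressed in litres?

1036.77 litres

In litres:
  6160 millilitres = 6160 × 10^-3 litres = 6.16
  34000 millilitres = 34000 × 10^-3 litres = 34
  968000 millilitres = 968000 × 10^-3 litres = 968
  8410 millilitres = 8410 × 10^-3 litres = 8.41
  20.2 litres → 20.2
Sum: 6.16 + 34 + 968 + 8.41 + 20.2 = 1036.77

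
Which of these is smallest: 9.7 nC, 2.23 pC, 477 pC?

9.7 nC = 0.0000000097 C
2.23 pC = 0.00000000000223 C
477 pC = 0.000000000477 C

2.23 pC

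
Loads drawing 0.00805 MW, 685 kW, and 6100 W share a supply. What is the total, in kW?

In kW:
  0.00805 MW = 0.00805 × 10^3 kW = 8.05
  685 kW → 685
  6100 W = 6100 × 10^-3 kW = 6.1
Sum: 8.05 + 685 + 6.1 = 699.15

699.15 kW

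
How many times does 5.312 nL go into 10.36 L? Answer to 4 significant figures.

(10.36) / (5.312e-9) = 1.9503e9

1950000000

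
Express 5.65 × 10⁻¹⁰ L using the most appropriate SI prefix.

565 pL

= 565 × 10⁻¹² L; 10⁻¹² is pico.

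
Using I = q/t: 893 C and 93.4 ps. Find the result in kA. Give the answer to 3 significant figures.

9560000000 kA

(893) / (93.4 × 10^-12) = 9.561 × 10^12 A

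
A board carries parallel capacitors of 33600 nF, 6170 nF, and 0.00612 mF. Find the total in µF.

45.89 µF

In µF:
  33600 nF = 33600 × 10⁻³ µF = 33.6
  6170 nF = 6170 × 10⁻³ µF = 6.17
  0.00612 mF = 0.00612 × 10³ µF = 6.12
Sum: 33.6 + 6.17 + 6.12 = 45.89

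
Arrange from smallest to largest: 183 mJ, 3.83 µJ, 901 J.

183 mJ = 0.183 J
3.83 µJ = 0.00000383 J
901 J = 901 J

3.83 µJ < 183 mJ < 901 J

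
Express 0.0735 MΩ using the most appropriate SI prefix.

= 73.5e3 Ω; 1e3 is kilo.

73.5 kΩ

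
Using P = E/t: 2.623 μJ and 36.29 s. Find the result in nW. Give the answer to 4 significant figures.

(2.623e-6) / (36.29) = 0.0722789e-6 W

72.28 nW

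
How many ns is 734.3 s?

734300000000 ns

(no prefix) = 1e0, nano = 1e-9; factor is 1e9.
734.3 × 1e9 = 734300000000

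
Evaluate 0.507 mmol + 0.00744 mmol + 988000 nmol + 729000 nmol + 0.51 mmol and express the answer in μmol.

2741.44 μmol

In μmol:
  0.507 mmol = 0.507 × 10³ μmol = 507
  0.00744 mmol = 0.00744 × 10³ μmol = 7.44
  988000 nmol = 988000 × 10⁻³ μmol = 988
  729000 nmol = 729000 × 10⁻³ μmol = 729
  0.51 mmol = 0.51 × 10³ μmol = 510
Sum: 507 + 7.44 + 988 + 729 + 510 = 2741.44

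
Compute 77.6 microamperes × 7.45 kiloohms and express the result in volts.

77.6 × 10^-6 × 7.45 × 10^3 = 578.12 × 10^-3 V

0.57812 volts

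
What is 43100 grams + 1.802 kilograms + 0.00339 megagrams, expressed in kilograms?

48.292 kilograms

In kilograms:
  43100 grams = 43100e-3 kilograms = 43.1
  1.802 kilograms → 1.802
  0.00339 megagrams = 0.00339e3 kilograms = 3.39
Sum: 43.1 + 1.802 + 3.39 = 48.292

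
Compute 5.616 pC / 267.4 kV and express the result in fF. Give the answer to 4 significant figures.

(5.616 × 10^-12) / (267.4 × 10^3) = 0.0210022 × 10^-15 F

0.02100 fF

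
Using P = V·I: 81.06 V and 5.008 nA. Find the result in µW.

0.40594848 µW

81.06 × 5.008 × 10^-9 = 405.94848 × 10^-9 W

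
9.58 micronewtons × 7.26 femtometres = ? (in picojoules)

9.58 × 10^-6 × 7.26 × 10^-15 = 69.5508 × 10^-21 J

0.0000000695508 picojoules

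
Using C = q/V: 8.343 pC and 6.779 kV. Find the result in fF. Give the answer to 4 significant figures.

1.231 fF

(8.343 × 10^-12) / (6.779 × 10^3) = 1.23071 × 10^-15 F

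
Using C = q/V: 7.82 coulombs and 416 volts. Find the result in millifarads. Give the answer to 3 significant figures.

18.8 millifarads

(7.82) / (416) = 0.018798 F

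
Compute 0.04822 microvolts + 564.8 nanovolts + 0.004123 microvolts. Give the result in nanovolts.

617.143 nanovolts

In nanovolts:
  0.04822 microvolts = 0.04822 × 10³ nanovolts = 48.22
  564.8 nanovolts → 564.8
  0.004123 microvolts = 0.004123 × 10³ nanovolts = 4.123
Sum: 48.22 + 564.8 + 4.123 = 617.143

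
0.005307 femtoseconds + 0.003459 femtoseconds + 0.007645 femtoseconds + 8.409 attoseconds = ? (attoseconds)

24.82 attoseconds

In attoseconds:
  0.005307 femtoseconds = 0.005307e3 attoseconds = 5.307
  0.003459 femtoseconds = 0.003459e3 attoseconds = 3.459
  0.007645 femtoseconds = 0.007645e3 attoseconds = 7.645
  8.409 attoseconds → 8.409
Sum: 5.307 + 3.459 + 7.645 + 8.409 = 24.82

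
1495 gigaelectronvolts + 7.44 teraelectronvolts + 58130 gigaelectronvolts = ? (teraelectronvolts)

In teraelectronvolts:
  1495 gigaelectronvolts = 1495e-3 teraelectronvolts = 1.495
  7.44 teraelectronvolts → 7.44
  58130 gigaelectronvolts = 58130e-3 teraelectronvolts = 58.13
Sum: 1.495 + 7.44 + 58.13 = 67.065

67.065 teraelectronvolts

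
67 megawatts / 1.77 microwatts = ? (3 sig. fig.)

37900000000000

(67 × 10⁶) / (1.77 × 10⁻⁶) = 37.85 × 10¹²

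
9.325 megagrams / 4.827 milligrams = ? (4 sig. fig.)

1932000000

(9.325 × 10^6) / (4.827 × 10^-3) = 1.9318 × 10^9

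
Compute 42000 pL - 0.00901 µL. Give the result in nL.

32.99 nL

In nL:
  42000 pL = 42000e-3 nL = 42
  0.00901 µL = 0.00901e3 nL = 9.01
Difference: 42 - 9.01 = 32.99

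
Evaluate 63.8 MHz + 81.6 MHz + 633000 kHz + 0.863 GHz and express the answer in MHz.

In MHz:
  63.8 MHz → 63.8
  81.6 MHz → 81.6
  633000 kHz = 633000 × 10^-3 MHz = 633
  0.863 GHz = 0.863 × 10^3 MHz = 863
Sum: 63.8 + 81.6 + 633 + 863 = 1641.4

1641.4 MHz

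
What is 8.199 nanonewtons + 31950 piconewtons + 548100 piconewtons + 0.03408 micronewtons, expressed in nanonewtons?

In nanonewtons:
  8.199 nanonewtons → 8.199
  31950 piconewtons = 31950 × 10⁻³ nanonewtons = 31.95
  548100 piconewtons = 548100 × 10⁻³ nanonewtons = 548.1
  0.03408 micronewtons = 0.03408 × 10³ nanonewtons = 34.08
Sum: 8.199 + 31.95 + 548.1 + 34.08 = 622.329

622.329 nanonewtons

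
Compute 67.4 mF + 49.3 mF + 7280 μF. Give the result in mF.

In mF:
  67.4 mF → 67.4
  49.3 mF → 49.3
  7280 μF = 7280 × 10^-3 mF = 7.28
Sum: 67.4 + 49.3 + 7.28 = 123.98

123.98 mF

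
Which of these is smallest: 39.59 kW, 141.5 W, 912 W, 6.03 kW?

141.5 W

39.59 kW = 39590 W
141.5 W = 141.5 W
912 W = 912 W
6.03 kW = 6030 W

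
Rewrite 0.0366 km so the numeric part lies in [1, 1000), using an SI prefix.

= 36.6 m; mantissa already in [1, 1000).

36.6 m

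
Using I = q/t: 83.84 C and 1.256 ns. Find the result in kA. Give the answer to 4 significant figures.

66750000 kA

(83.84) / (1.256 × 10⁻⁹) = 66.7516 × 10⁹ A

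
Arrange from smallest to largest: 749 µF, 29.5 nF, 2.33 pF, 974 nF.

2.33 pF < 29.5 nF < 974 nF < 749 µF

749 µF = 0.000749 F
29.5 nF = 0.0000000295 F
2.33 pF = 0.00000000000233 F
974 nF = 0.000000974 F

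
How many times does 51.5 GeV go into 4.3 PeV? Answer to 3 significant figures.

(4.3 × 10^15) / (51.5 × 10^9) = 0.0835 × 10^6

83500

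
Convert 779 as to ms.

atto = 1e-18, milli = 1e-3; factor is 1e-15.
779 × 1e-15 = 0.000000000000779

0.000000000000779 ms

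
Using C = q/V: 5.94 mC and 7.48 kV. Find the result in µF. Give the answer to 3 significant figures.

(5.94 × 10⁻³) / (7.48 × 10³) = 0.79412 × 10⁻⁶ F

0.794 µF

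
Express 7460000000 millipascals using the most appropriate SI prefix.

7.46 megapascals

= 7.46 × 10⁶ pascals; 10⁶ is mega.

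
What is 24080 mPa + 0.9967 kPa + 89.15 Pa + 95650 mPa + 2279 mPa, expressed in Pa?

In Pa:
  24080 mPa = 24080e-3 Pa = 24.08
  0.9967 kPa = 0.9967e3 Pa = 996.7
  89.15 Pa → 89.15
  95650 mPa = 95650e-3 Pa = 95.65
  2279 mPa = 2279e-3 Pa = 2.279
Sum: 24.08 + 996.7 + 89.15 + 95.65 + 2.279 = 1207.859

1207.859 Pa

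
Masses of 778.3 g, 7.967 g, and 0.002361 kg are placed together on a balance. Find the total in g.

In g:
  778.3 g → 778.3
  7.967 g → 7.967
  0.002361 kg = 0.002361 × 10³ g = 2.361
Sum: 778.3 + 7.967 + 2.361 = 788.628

788.628 g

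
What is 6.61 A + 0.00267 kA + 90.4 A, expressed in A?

In A:
  6.61 A → 6.61
  0.00267 kA = 0.00267 × 10^3 A = 2.67
  90.4 A → 90.4
Sum: 6.61 + 2.67 + 90.4 = 99.68

99.68 A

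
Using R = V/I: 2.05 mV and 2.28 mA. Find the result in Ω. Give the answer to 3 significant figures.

(2.05 × 10⁻³) / (2.28 × 10⁻³) = 0.89912 Ω

0.899 Ω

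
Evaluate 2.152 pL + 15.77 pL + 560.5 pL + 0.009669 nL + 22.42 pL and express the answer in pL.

610.511 pL

In pL:
  2.152 pL → 2.152
  15.77 pL → 15.77
  560.5 pL → 560.5
  0.009669 nL = 0.009669 × 10³ pL = 9.669
  22.42 pL → 22.42
Sum: 2.152 + 15.77 + 560.5 + 9.669 + 22.42 = 610.511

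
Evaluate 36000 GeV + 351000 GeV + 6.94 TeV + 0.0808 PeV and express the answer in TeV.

474.74 TeV

In TeV:
  36000 GeV = 36000e-3 TeV = 36
  351000 GeV = 351000e-3 TeV = 351
  6.94 TeV → 6.94
  0.0808 PeV = 0.0808e3 TeV = 80.8
Sum: 36 + 351 + 6.94 + 80.8 = 474.74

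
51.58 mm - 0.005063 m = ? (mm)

In mm:
  51.58 mm → 51.58
  0.005063 m = 0.005063 × 10³ mm = 5.063
Difference: 51.58 - 5.063 = 46.517

46.517 mm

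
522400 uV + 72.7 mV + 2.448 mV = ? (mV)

597.548 mV

In mV:
  522400 uV = 522400 × 10^-3 mV = 522.4
  72.7 mV → 72.7
  2.448 mV → 2.448
Sum: 522.4 + 72.7 + 2.448 = 597.548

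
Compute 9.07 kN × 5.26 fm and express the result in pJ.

47.7082 pJ

9.07 × 10^3 × 5.26 × 10^-15 = 47.7082 × 10^-12 J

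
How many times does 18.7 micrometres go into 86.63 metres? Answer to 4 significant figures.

(86.63) / (18.7 × 10^-6) = 4.6326 × 10^6

4633000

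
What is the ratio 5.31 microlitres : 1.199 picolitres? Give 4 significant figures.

(5.31 × 10^-6) / (1.199 × 10^-12) = 4.4287 × 10^6

4429000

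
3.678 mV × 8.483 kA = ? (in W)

31.200474 W

3.678e-3 × 8.483e3 = 31.200474 W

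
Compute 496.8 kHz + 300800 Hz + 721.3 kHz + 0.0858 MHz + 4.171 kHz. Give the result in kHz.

1608.871 kHz

In kHz:
  496.8 kHz → 496.8
  300800 Hz = 300800e-3 kHz = 300.8
  721.3 kHz → 721.3
  0.0858 MHz = 0.0858e3 kHz = 85.8
  4.171 kHz → 4.171
Sum: 496.8 + 300.8 + 721.3 + 85.8 + 4.171 = 1608.871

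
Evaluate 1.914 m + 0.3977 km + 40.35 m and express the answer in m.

439.964 m

In m:
  1.914 m → 1.914
  0.3977 km = 0.3977 × 10³ m = 397.7
  40.35 m → 40.35
Sum: 1.914 + 397.7 + 40.35 = 439.964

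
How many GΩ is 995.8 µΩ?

0.0000000000009958 GΩ

micro = 10⁻⁶, giga = 10⁹; factor is 10⁻¹⁵.
995.8 × 10⁻¹⁵ = 0.0000000000009958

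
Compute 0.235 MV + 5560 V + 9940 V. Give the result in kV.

In kV:
  0.235 MV = 0.235 × 10³ kV = 235
  5560 V = 5560 × 10⁻³ kV = 5.56
  9940 V = 9940 × 10⁻³ kV = 9.94
Sum: 235 + 5.56 + 9.94 = 250.5

250.5 kV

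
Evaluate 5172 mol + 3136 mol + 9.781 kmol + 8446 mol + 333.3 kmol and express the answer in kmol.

In kmol:
  5172 mol = 5172 × 10^-3 kmol = 5.172
  3136 mol = 3136 × 10^-3 kmol = 3.136
  9.781 kmol → 9.781
  8446 mol = 8446 × 10^-3 kmol = 8.446
  333.3 kmol → 333.3
Sum: 5.172 + 3.136 + 9.781 + 8.446 + 333.3 = 359.835

359.835 kmol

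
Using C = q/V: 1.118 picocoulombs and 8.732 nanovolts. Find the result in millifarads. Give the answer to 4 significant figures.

(1.118e-12) / (8.732e-9) = 0.128035e-3 F

0.1280 millifarads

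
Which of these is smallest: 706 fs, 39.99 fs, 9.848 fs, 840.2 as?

840.2 as

706 fs = 0.000000000000706 s
39.99 fs = 0.00000000000003999 s
9.848 fs = 0.000000000000009848 s
840.2 as = 0.0000000000000008402 s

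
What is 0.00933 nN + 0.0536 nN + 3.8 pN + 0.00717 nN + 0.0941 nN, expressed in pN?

168 pN

In pN:
  0.00933 nN = 0.00933e3 pN = 9.33
  0.0536 nN = 0.0536e3 pN = 53.6
  3.8 pN → 3.8
  0.00717 nN = 0.00717e3 pN = 7.17
  0.0941 nN = 0.0941e3 pN = 94.1
Sum: 9.33 + 53.6 + 3.8 + 7.17 + 94.1 = 168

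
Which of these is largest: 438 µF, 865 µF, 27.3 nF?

438 µF = 0.000438 F
865 µF = 0.000865 F
27.3 nF = 0.0000000273 F

865 µF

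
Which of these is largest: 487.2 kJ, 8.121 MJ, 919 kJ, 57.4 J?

487.2 kJ = 487200 J
8.121 MJ = 8121000 J
919 kJ = 919000 J
57.4 J = 57.4 J

8.121 MJ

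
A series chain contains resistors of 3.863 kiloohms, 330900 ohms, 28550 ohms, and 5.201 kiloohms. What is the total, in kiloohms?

In kiloohms:
  3.863 kiloohms → 3.863
  330900 ohms = 330900 × 10^-3 kiloohms = 330.9
  28550 ohms = 28550 × 10^-3 kiloohms = 28.55
  5.201 kiloohms → 5.201
Sum: 3.863 + 330.9 + 28.55 + 5.201 = 368.514

368.514 kiloohms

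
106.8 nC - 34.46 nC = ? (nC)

72.34 nC

In nC:
  106.8 nC → 106.8
  34.46 nC → 34.46
Difference: 106.8 - 34.46 = 72.34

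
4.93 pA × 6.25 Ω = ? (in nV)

0.0308125 nV

4.93 × 10⁻¹² × 6.25 = 30.8125 × 10⁻¹² V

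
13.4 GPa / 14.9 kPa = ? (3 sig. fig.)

899000

(13.4 × 10^9) / (14.9 × 10^3) = 0.8993 × 10^6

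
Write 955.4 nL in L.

nano = 10⁻⁹, (no prefix) = 10⁰; factor is 10⁻⁹.
955.4 × 10⁻⁹ = 0.0000009554

0.0000009554 L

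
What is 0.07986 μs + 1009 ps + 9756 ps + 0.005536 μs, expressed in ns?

96.161 ns

In ns:
  0.07986 μs = 0.07986 × 10³ ns = 79.86
  1009 ps = 1009 × 10⁻³ ns = 1.009
  9756 ps = 9756 × 10⁻³ ns = 9.756
  0.005536 μs = 0.005536 × 10³ ns = 5.536
Sum: 79.86 + 1.009 + 9.756 + 5.536 = 96.161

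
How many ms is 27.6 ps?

0.0000000276 ms

pico = 1e-12, milli = 1e-3; factor is 1e-9.
27.6 × 1e-9 = 0.0000000276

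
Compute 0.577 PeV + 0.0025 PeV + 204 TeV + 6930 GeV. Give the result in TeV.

790.43 TeV

In TeV:
  0.577 PeV = 0.577 × 10^3 TeV = 577
  0.0025 PeV = 0.0025 × 10^3 TeV = 2.5
  204 TeV → 204
  6930 GeV = 6930 × 10^-3 TeV = 6.93
Sum: 577 + 2.5 + 204 + 6.93 = 790.43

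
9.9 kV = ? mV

9900000 mV

kilo = 1e3, milli = 1e-3; factor is 1e6.
9.9 × 1e6 = 9900000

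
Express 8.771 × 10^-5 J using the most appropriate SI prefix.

= 87.71 × 10^-6 J; 10^-6 is micro.

87.71 μJ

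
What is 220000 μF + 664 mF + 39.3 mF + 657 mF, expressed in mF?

1580.3 mF

In mF:
  220000 μF = 220000 × 10⁻³ mF = 220
  664 mF → 664
  39.3 mF → 39.3
  657 mF → 657
Sum: 220 + 664 + 39.3 + 657 = 1580.3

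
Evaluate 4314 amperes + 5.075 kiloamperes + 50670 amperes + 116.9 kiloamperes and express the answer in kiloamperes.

In kiloamperes:
  4314 amperes = 4314 × 10⁻³ kiloamperes = 4.314
  5.075 kiloamperes → 5.075
  50670 amperes = 50670 × 10⁻³ kiloamperes = 50.67
  116.9 kiloamperes → 116.9
Sum: 4.314 + 5.075 + 50.67 + 116.9 = 176.959

176.959 kiloamperes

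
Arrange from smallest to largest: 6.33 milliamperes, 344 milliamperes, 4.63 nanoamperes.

6.33 milliamperes = 0.00633 amperes
344 milliamperes = 0.344 amperes
4.63 nanoamperes = 0.00000000463 amperes

4.63 nanoamperes < 6.33 milliamperes < 344 milliamperes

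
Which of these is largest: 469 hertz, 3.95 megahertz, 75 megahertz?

75 megahertz

469 hertz = 469 hertz
3.95 megahertz = 3950000 hertz
75 megahertz = 75000000 hertz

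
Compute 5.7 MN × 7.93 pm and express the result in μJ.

45.201 μJ

5.7 × 10^6 × 7.93 × 10^-12 = 45.201 × 10^-6 J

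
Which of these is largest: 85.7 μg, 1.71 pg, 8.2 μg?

85.7 μg

85.7 μg = 0.0000857 g
1.71 pg = 0.00000000000171 g
8.2 μg = 0.0000082 g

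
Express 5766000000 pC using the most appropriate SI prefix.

5.766 mC

= 5.766 × 10⁻³ C; 10⁻³ is milli.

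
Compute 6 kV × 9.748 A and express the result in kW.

58.488 kW

6e3 × 9.748 = 58.488e3 W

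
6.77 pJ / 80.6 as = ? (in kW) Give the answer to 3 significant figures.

84.0 kW

(6.77 × 10⁻¹²) / (80.6 × 10⁻¹⁸) = 0.083995 × 10⁶ W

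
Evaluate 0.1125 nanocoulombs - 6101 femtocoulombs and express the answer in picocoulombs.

106.399 picocoulombs

In picocoulombs:
  0.1125 nanocoulombs = 0.1125 × 10^3 picocoulombs = 112.5
  6101 femtocoulombs = 6101 × 10^-3 picocoulombs = 6.101
Difference: 112.5 - 6.101 = 106.399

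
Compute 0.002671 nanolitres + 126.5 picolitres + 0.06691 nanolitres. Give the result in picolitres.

In picolitres:
  0.002671 nanolitres = 0.002671 × 10³ picolitres = 2.671
  126.5 picolitres → 126.5
  0.06691 nanolitres = 0.06691 × 10³ picolitres = 66.91
Sum: 2.671 + 126.5 + 66.91 = 196.081

196.081 picolitres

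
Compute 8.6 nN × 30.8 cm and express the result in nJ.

8.6 × 10⁻⁹ × 30.8 × 10⁻² = 264.88 × 10⁻¹¹ J

2.6488 nJ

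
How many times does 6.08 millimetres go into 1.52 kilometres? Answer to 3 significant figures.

250000

(1.52 × 10³) / (6.08 × 10⁻³) = 0.25 × 10⁶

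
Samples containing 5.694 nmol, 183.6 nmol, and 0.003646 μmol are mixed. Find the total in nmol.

In nmol:
  5.694 nmol → 5.694
  183.6 nmol → 183.6
  0.003646 μmol = 0.003646e3 nmol = 3.646
Sum: 5.694 + 183.6 + 3.646 = 192.94

192.94 nmol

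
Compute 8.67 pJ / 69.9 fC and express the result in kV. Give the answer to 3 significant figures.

(8.67e-12) / (69.9e-15) = 0.12403e3 V

0.124 kV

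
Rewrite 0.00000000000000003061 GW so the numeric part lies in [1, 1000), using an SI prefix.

= 30.61 × 10⁻⁹ W; 10⁻⁹ is nano.

30.61 nW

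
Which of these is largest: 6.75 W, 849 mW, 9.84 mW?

6.75 W

6.75 W = 6.75 W
849 mW = 0.849 W
9.84 mW = 0.00984 W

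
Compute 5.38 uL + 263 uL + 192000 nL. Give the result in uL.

460.38 uL

In uL:
  5.38 uL → 5.38
  263 uL → 263
  192000 nL = 192000 × 10^-3 uL = 192
Sum: 5.38 + 263 + 192 = 460.38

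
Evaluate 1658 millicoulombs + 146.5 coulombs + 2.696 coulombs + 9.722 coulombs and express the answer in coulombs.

In coulombs:
  1658 millicoulombs = 1658 × 10^-3 coulombs = 1.658
  146.5 coulombs → 146.5
  2.696 coulombs → 2.696
  9.722 coulombs → 9.722
Sum: 1.658 + 146.5 + 2.696 + 9.722 = 160.576

160.576 coulombs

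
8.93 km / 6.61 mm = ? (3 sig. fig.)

1350000

(8.93 × 10³) / (6.61 × 10⁻³) = 1.351 × 10⁶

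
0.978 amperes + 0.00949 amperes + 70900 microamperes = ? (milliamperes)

In milliamperes:
  0.978 amperes = 0.978e3 milliamperes = 978
  0.00949 amperes = 0.00949e3 milliamperes = 9.49
  70900 microamperes = 70900e-3 milliamperes = 70.9
Sum: 978 + 9.49 + 70.9 = 1058.39

1058.39 milliamperes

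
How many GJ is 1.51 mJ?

0.00000000000151 GJ

milli = 10⁻³, giga = 10⁹; factor is 10⁻¹².
1.51 × 10⁻¹² = 0.00000000000151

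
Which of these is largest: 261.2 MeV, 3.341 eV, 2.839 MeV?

261.2 MeV

261.2 MeV = 261200000 eV
3.341 eV = 3.341 eV
2.839 MeV = 2839000 eV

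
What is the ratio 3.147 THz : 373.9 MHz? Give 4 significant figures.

(3.147e12) / (373.9e6) = 0.0084167e6

8417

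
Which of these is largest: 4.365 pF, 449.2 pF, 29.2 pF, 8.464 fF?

4.365 pF = 0.000000000004365 F
449.2 pF = 0.0000000004492 F
29.2 pF = 0.0000000000292 F
8.464 fF = 0.000000000000008464 F

449.2 pF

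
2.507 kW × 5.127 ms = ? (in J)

2.507 × 10³ × 5.127 × 10⁻³ = 12.853389 J

12.853389 J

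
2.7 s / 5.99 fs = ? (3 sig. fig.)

451000000000000

(2.7) / (5.99 × 10⁻¹⁵) = 0.4508 × 10¹⁵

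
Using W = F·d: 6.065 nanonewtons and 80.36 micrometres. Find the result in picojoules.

6.065e-9 × 80.36e-6 = 487.3834e-15 J

0.4873834 picojoules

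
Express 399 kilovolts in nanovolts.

399000000000000 nanovolts

kilo = 10^3, nano = 10^-9; factor is 10^12.
399 × 10^12 = 399000000000000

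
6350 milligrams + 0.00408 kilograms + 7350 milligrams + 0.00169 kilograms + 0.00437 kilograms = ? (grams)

In grams:
  6350 milligrams = 6350 × 10⁻³ grams = 6.35
  0.00408 kilograms = 0.00408 × 10³ grams = 4.08
  7350 milligrams = 7350 × 10⁻³ grams = 7.35
  0.00169 kilograms = 0.00169 × 10³ grams = 1.69
  0.00437 kilograms = 0.00437 × 10³ grams = 4.37
Sum: 6.35 + 4.08 + 7.35 + 1.69 + 4.37 = 23.84

23.84 grams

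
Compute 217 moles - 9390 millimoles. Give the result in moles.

In moles:
  217 moles → 217
  9390 millimoles = 9390e-3 moles = 9.39
Difference: 217 - 9.39 = 207.61

207.61 moles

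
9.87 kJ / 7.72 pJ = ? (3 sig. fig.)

1280000000000000

(9.87e3) / (7.72e-12) = 1.278e15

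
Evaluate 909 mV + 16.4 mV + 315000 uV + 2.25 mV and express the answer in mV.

1242.65 mV

In mV:
  909 mV → 909
  16.4 mV → 16.4
  315000 uV = 315000e-3 mV = 315
  2.25 mV → 2.25
Sum: 909 + 16.4 + 315 + 2.25 = 1242.65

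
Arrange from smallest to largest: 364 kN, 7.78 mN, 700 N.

364 kN = 364000 N
7.78 mN = 0.00778 N
700 N = 700 N

7.78 mN < 700 N < 364 kN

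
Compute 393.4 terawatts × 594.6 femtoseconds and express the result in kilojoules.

0.23391564 kilojoules

393.4 × 10¹² × 594.6 × 10⁻¹⁵ = 233915.64 × 10⁻³ J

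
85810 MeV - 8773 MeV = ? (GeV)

77.037 GeV

In GeV:
  85810 MeV = 85810 × 10^-3 GeV = 85.81
  8773 MeV = 8773 × 10^-3 GeV = 8.773
Difference: 85.81 - 8.773 = 77.037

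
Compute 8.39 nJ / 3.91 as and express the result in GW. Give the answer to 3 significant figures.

(8.39 × 10⁻⁹) / (3.91 × 10⁻¹⁸) = 2.1458 × 10⁹ W

2.15 GW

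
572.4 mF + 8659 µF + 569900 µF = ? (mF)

In mF:
  572.4 mF → 572.4
  8659 µF = 8659 × 10⁻³ mF = 8.659
  569900 µF = 569900 × 10⁻³ mF = 569.9
Sum: 572.4 + 8.659 + 569.9 = 1150.959

1150.959 mF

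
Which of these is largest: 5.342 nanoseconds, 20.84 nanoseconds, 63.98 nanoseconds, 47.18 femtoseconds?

5.342 nanoseconds = 0.000000005342 seconds
20.84 nanoseconds = 0.00000002084 seconds
63.98 nanoseconds = 0.00000006398 seconds
47.18 femtoseconds = 0.00000000000004718 seconds

63.98 nanoseconds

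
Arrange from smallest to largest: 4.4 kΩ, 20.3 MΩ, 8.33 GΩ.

4.4 kΩ < 20.3 MΩ < 8.33 GΩ

4.4 kΩ = 4400 Ω
20.3 MΩ = 20300000 Ω
8.33 GΩ = 8330000000 Ω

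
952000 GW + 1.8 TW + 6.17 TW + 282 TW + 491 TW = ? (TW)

In TW:
  952000 GW = 952000 × 10⁻³ TW = 952
  1.8 TW → 1.8
  6.17 TW → 6.17
  282 TW → 282
  491 TW → 491
Sum: 952 + 1.8 + 6.17 + 282 + 491 = 1732.97

1732.97 TW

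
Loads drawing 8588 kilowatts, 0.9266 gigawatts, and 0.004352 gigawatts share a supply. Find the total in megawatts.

In megawatts:
  8588 kilowatts = 8588e-3 megawatts = 8.588
  0.9266 gigawatts = 0.9266e3 megawatts = 926.6
  0.004352 gigawatts = 0.004352e3 megawatts = 4.352
Sum: 8.588 + 926.6 + 4.352 = 939.54

939.54 megawatts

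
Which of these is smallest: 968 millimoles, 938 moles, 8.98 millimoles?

8.98 millimoles

968 millimoles = 0.968 moles
938 moles = 938 moles
8.98 millimoles = 0.00898 moles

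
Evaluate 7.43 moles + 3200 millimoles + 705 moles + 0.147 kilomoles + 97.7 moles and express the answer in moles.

In moles:
  7.43 moles → 7.43
  3200 millimoles = 3200 × 10⁻³ moles = 3.2
  705 moles → 705
  0.147 kilomoles = 0.147 × 10³ moles = 147
  97.7 moles → 97.7
Sum: 7.43 + 3.2 + 705 + 147 + 97.7 = 960.33

960.33 moles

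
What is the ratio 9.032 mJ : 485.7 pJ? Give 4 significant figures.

18600000

(9.032e-3) / (485.7e-12) = 0.018596e9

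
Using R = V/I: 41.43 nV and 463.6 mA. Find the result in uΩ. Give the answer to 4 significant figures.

(41.43 × 10⁻⁹) / (463.6 × 10⁻³) = 0.0893658 × 10⁻⁶ Ω

0.08937 uΩ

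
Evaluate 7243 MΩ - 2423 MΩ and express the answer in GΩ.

In GΩ:
  7243 MΩ = 7243e-3 GΩ = 7.243
  2423 MΩ = 2423e-3 GΩ = 2.423
Difference: 7.243 - 2.423 = 4.82

4.82 GΩ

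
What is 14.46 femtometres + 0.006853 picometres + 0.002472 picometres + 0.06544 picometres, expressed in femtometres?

89.225 femtometres

In femtometres:
  14.46 femtometres → 14.46
  0.006853 picometres = 0.006853 × 10^3 femtometres = 6.853
  0.002472 picometres = 0.002472 × 10^3 femtometres = 2.472
  0.06544 picometres = 0.06544 × 10^3 femtometres = 65.44
Sum: 14.46 + 6.853 + 2.472 + 65.44 = 89.225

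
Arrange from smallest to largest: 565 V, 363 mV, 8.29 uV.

8.29 uV < 363 mV < 565 V

565 V = 565 V
363 mV = 0.363 V
8.29 uV = 0.00000829 V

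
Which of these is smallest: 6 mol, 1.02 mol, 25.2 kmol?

6 mol = 6 mol
1.02 mol = 1.02 mol
25.2 kmol = 25200 mol

1.02 mol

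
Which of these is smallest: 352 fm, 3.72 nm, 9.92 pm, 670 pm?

352 fm

352 fm = 0.000000000000352 m
3.72 nm = 0.00000000372 m
9.92 pm = 0.00000000000992 m
670 pm = 0.00000000067 m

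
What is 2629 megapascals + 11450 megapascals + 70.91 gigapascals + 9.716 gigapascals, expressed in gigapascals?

94.705 gigapascals

In gigapascals:
  2629 megapascals = 2629 × 10^-3 gigapascals = 2.629
  11450 megapascals = 11450 × 10^-3 gigapascals = 11.45
  70.91 gigapascals → 70.91
  9.716 gigapascals → 9.716
Sum: 2.629 + 11.45 + 70.91 + 9.716 = 94.705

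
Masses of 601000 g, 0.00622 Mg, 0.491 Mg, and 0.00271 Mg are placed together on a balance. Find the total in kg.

In kg:
  601000 g = 601000 × 10⁻³ kg = 601
  0.00622 Mg = 0.00622 × 10³ kg = 6.22
  0.491 Mg = 0.491 × 10³ kg = 491
  0.00271 Mg = 0.00271 × 10³ kg = 2.71
Sum: 601 + 6.22 + 491 + 2.71 = 1100.93

1100.93 kg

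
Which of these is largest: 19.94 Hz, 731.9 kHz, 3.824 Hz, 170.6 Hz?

731.9 kHz

19.94 Hz = 19.94 Hz
731.9 kHz = 731900 Hz
3.824 Hz = 3.824 Hz
170.6 Hz = 170.6 Hz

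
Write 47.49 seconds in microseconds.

(no prefix) = 10⁰, micro = 10⁻⁶; factor is 10⁶.
47.49 × 10⁶ = 47490000

47490000 microseconds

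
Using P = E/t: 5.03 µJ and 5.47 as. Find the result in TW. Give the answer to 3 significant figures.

(5.03 × 10^-6) / (5.47 × 10^-18) = 0.91956 × 10^12 W

0.920 TW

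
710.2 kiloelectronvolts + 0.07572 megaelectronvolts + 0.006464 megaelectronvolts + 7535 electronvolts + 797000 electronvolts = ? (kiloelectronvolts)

1596.919 kiloelectronvolts

In kiloelectronvolts:
  710.2 kiloelectronvolts → 710.2
  0.07572 megaelectronvolts = 0.07572 × 10^3 kiloelectronvolts = 75.72
  0.006464 megaelectronvolts = 0.006464 × 10^3 kiloelectronvolts = 6.464
  7535 electronvolts = 7535 × 10^-3 kiloelectronvolts = 7.535
  797000 electronvolts = 797000 × 10^-3 kiloelectronvolts = 797
Sum: 710.2 + 75.72 + 6.464 + 7.535 + 797 = 1596.919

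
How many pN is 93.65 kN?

93650000000000000 pN

kilo = 10³, pico = 10⁻¹²; factor is 10¹⁵.
93.65 × 10¹⁵ = 93650000000000000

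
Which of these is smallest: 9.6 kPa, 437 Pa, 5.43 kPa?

9.6 kPa = 9600 Pa
437 Pa = 437 Pa
5.43 kPa = 5430 Pa

437 Pa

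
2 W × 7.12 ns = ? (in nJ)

2 × 7.12 × 10^-9 = 14.24 × 10^-9 J

14.24 nJ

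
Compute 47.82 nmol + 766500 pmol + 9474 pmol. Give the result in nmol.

In nmol:
  47.82 nmol → 47.82
  766500 pmol = 766500e-3 nmol = 766.5
  9474 pmol = 9474e-3 nmol = 9.474
Sum: 47.82 + 766.5 + 9.474 = 823.794

823.794 nmol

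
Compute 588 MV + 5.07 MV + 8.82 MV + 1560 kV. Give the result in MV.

603.45 MV

In MV:
  588 MV → 588
  5.07 MV → 5.07
  8.82 MV → 8.82
  1560 kV = 1560 × 10⁻³ MV = 1.56
Sum: 588 + 5.07 + 8.82 + 1.56 = 603.45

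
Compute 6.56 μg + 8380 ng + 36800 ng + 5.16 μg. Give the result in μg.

In μg:
  6.56 μg → 6.56
  8380 ng = 8380 × 10⁻³ μg = 8.38
  36800 ng = 36800 × 10⁻³ μg = 36.8
  5.16 μg → 5.16
Sum: 6.56 + 8.38 + 36.8 + 5.16 = 56.9

56.9 μg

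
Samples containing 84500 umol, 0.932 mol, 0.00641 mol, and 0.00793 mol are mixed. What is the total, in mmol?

1030.84 mmol

In mmol:
  84500 umol = 84500 × 10^-3 mmol = 84.5
  0.932 mol = 0.932 × 10^3 mmol = 932
  0.00641 mol = 0.00641 × 10^3 mmol = 6.41
  0.00793 mol = 0.00793 × 10^3 mmol = 7.93
Sum: 84.5 + 932 + 6.41 + 7.93 = 1030.84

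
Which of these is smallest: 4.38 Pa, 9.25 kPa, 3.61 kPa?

4.38 Pa

4.38 Pa = 4.38 Pa
9.25 kPa = 9250 Pa
3.61 kPa = 3610 Pa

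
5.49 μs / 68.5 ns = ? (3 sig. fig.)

80.1

(5.49 × 10⁻⁶) / (68.5 × 10⁻⁹) = 0.08015 × 10³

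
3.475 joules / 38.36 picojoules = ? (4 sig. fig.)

(3.475) / (38.36 × 10^-12) = 0.090589 × 10^12

90590000000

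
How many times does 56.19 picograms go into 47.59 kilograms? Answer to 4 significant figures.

(47.59e3) / (56.19e-12) = 0.84695e15

846900000000000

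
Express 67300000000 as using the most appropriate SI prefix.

67.3 ns

= 67.3 × 10^-9 s; 10^-9 is nano.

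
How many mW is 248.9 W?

248900 mW

(no prefix) = 1e0, milli = 1e-3; factor is 1e3.
248.9 × 1e3 = 248900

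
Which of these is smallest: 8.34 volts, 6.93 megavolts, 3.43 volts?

3.43 volts

8.34 volts = 8.34 volts
6.93 megavolts = 6930000 volts
3.43 volts = 3.43 volts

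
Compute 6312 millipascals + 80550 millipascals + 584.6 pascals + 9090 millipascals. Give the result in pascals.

In pascals:
  6312 millipascals = 6312 × 10^-3 pascals = 6.312
  80550 millipascals = 80550 × 10^-3 pascals = 80.55
  584.6 pascals → 584.6
  9090 millipascals = 9090 × 10^-3 pascals = 9.09
Sum: 6.312 + 80.55 + 584.6 + 9.09 = 680.552

680.552 pascals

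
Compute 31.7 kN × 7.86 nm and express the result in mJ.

0.249162 mJ

31.7 × 10³ × 7.86 × 10⁻⁹ = 249.162 × 10⁻⁶ J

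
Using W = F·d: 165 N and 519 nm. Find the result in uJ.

165 × 519 × 10^-9 = 85635 × 10^-9 J

85.635 uJ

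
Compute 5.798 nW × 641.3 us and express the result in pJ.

5.798 × 10^-9 × 641.3 × 10^-6 = 3718.2574 × 10^-15 J

3.7182574 pJ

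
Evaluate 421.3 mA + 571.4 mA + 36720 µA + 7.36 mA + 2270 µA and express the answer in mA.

1039.05 mA

In mA:
  421.3 mA → 421.3
  571.4 mA → 571.4
  36720 µA = 36720 × 10⁻³ mA = 36.72
  7.36 mA → 7.36
  2270 µA = 2270 × 10⁻³ mA = 2.27
Sum: 421.3 + 571.4 + 36.72 + 7.36 + 2.27 = 1039.05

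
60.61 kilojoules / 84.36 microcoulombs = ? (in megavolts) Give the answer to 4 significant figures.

718.5 megavolts

(60.61 × 10^3) / (84.36 × 10^-6) = 0.718468 × 10^9 V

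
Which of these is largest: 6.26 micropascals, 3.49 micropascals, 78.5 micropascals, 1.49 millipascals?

6.26 micropascals = 0.00000626 pascals
3.49 micropascals = 0.00000349 pascals
78.5 micropascals = 0.0000785 pascals
1.49 millipascals = 0.00149 pascals

1.49 millipascals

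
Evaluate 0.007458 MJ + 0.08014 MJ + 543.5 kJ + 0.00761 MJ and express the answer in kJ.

638.708 kJ

In kJ:
  0.007458 MJ = 0.007458e3 kJ = 7.458
  0.08014 MJ = 0.08014e3 kJ = 80.14
  543.5 kJ → 543.5
  0.00761 MJ = 0.00761e3 kJ = 7.61
Sum: 7.458 + 80.14 + 543.5 + 7.61 = 638.708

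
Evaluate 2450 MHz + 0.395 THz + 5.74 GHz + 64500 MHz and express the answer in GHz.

In GHz:
  2450 MHz = 2450 × 10⁻³ GHz = 2.45
  0.395 THz = 0.395 × 10³ GHz = 395
  5.74 GHz → 5.74
  64500 MHz = 64500 × 10⁻³ GHz = 64.5
Sum: 2.45 + 395 + 5.74 + 64.5 = 467.69

467.69 GHz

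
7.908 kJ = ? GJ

0.000007908 GJ

kilo = 10³, giga = 10⁹; factor is 10⁻⁶.
7.908 × 10⁻⁶ = 0.000007908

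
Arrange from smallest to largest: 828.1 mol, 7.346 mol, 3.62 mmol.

3.62 mmol < 7.346 mol < 828.1 mol

828.1 mol = 828.1 mol
7.346 mol = 7.346 mol
3.62 mmol = 0.00362 mol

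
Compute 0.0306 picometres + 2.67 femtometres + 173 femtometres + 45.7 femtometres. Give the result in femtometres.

251.97 femtometres

In femtometres:
  0.0306 picometres = 0.0306e3 femtometres = 30.6
  2.67 femtometres → 2.67
  173 femtometres → 173
  45.7 femtometres → 45.7
Sum: 30.6 + 2.67 + 173 + 45.7 = 251.97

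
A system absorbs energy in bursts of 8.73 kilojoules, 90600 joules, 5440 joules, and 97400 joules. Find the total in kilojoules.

In kilojoules:
  8.73 kilojoules → 8.73
  90600 joules = 90600 × 10^-3 kilojoules = 90.6
  5440 joules = 5440 × 10^-3 kilojoules = 5.44
  97400 joules = 97400 × 10^-3 kilojoules = 97.4
Sum: 8.73 + 90.6 + 5.44 + 97.4 = 202.17

202.17 kilojoules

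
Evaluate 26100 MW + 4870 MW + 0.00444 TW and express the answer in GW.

In GW:
  26100 MW = 26100 × 10^-3 GW = 26.1
  4870 MW = 4870 × 10^-3 GW = 4.87
  0.00444 TW = 0.00444 × 10^3 GW = 4.44
Sum: 26.1 + 4.87 + 4.44 = 35.41

35.41 GW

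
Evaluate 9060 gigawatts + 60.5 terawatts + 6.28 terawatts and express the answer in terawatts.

75.84 terawatts

In terawatts:
  9060 gigawatts = 9060e-3 terawatts = 9.06
  60.5 terawatts → 60.5
  6.28 terawatts → 6.28
Sum: 9.06 + 60.5 + 6.28 = 75.84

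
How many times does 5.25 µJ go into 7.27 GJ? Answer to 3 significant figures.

(7.27e9) / (5.25e-6) = 1.385e15

1380000000000000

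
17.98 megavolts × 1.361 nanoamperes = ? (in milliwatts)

24.47078 milliwatts

17.98e6 × 1.361e-9 = 24.47078e-3 W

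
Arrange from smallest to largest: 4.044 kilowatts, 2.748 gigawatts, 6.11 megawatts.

4.044 kilowatts = 4044 watts
2.748 gigawatts = 2748000000 watts
6.11 megawatts = 6110000 watts

4.044 kilowatts < 6.11 megawatts < 2.748 gigawatts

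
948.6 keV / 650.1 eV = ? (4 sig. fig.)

1459

(948.6e3) / (650.1) = 1.4592e3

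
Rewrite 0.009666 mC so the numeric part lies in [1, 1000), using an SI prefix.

9.666 uC

= 9.666 × 10^-6 C; 10^-6 is micro.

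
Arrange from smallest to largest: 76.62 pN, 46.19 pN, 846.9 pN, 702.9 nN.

46.19 pN < 76.62 pN < 846.9 pN < 702.9 nN

76.62 pN = 0.00000000007662 N
46.19 pN = 0.00000000004619 N
846.9 pN = 0.0000000008469 N
702.9 nN = 0.0000007029 N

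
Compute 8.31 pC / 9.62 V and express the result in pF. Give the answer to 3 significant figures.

0.864 pF

(8.31 × 10^-12) / (9.62) = 0.86383 × 10^-12 F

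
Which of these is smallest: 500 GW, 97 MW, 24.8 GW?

500 GW = 500000000000 W
97 MW = 97000000 W
24.8 GW = 24800000000 W

97 MW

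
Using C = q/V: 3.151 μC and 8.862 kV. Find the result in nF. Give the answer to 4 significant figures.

0.3556 nF

(3.151 × 10^-6) / (8.862 × 10^3) = 0.355563 × 10^-9 F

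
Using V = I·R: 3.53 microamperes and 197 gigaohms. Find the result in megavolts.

3.53 × 10^-6 × 197 × 10^9 = 695.41 × 10^3 V

0.69541 megavolts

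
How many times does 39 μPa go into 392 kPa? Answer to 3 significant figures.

(392 × 10^3) / (39 × 10^-6) = 10.05 × 10^9

10100000000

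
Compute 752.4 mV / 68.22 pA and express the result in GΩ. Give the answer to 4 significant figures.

11.03 GΩ

(752.4e-3) / (68.22e-12) = 11.029e9 Ω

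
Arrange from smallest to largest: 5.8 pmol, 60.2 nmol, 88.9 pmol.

5.8 pmol = 0.0000000000058 mol
60.2 nmol = 0.0000000602 mol
88.9 pmol = 0.0000000000889 mol

5.8 pmol < 88.9 pmol < 60.2 nmol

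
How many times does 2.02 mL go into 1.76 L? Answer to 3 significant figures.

871

(1.76) / (2.02e-3) = 0.8713e3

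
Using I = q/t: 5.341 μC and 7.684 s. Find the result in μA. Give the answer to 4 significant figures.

0.6951 μA

(5.341 × 10^-6) / (7.684) = 0.695081 × 10^-6 A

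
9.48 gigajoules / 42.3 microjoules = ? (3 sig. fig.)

224000000000000

(9.48 × 10^9) / (42.3 × 10^-6) = 0.2241 × 10^15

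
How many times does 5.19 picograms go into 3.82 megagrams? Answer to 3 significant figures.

736000000000000000

(3.82 × 10⁶) / (5.19 × 10⁻¹²) = 0.736 × 10¹⁸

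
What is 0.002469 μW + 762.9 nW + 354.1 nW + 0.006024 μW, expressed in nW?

In nW:
  0.002469 μW = 0.002469 × 10^3 nW = 2.469
  762.9 nW → 762.9
  354.1 nW → 354.1
  0.006024 μW = 0.006024 × 10^3 nW = 6.024
Sum: 2.469 + 762.9 + 354.1 + 6.024 = 1125.493

1125.493 nW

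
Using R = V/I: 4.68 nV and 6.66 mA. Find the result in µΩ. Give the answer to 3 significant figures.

(4.68e-9) / (6.66e-3) = 0.7027e-6 Ω

0.703 µΩ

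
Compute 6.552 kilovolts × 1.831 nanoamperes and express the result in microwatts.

11.996712 microwatts

6.552e3 × 1.831e-9 = 11.996712e-6 W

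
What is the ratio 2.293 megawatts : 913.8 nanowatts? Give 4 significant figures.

(2.293e6) / (913.8e-9) = 0.0025093e15

2509000000000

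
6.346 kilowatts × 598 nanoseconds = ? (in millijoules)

6.346 × 10^3 × 598 × 10^-9 = 3794.908 × 10^-6 J

3.794908 millijoules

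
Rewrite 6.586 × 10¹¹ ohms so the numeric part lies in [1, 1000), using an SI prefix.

658.6 gigaohms

= 658.6 × 10⁹ ohms; 10⁹ is giga.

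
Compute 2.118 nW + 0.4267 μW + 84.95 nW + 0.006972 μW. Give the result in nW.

In nW:
  2.118 nW → 2.118
  0.4267 μW = 0.4267e3 nW = 426.7
  84.95 nW → 84.95
  0.006972 μW = 0.006972e3 nW = 6.972
Sum: 2.118 + 426.7 + 84.95 + 6.972 = 520.74

520.74 nW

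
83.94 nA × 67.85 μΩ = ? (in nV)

83.94e-9 × 67.85e-6 = 5695.329e-15 V

0.005695329 nV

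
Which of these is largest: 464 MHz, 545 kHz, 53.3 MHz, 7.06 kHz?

464 MHz = 464000000 Hz
545 kHz = 545000 Hz
53.3 MHz = 53300000 Hz
7.06 kHz = 7060 Hz

464 MHz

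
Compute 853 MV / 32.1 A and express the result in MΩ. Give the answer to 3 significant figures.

26.6 MΩ

(853e6) / (32.1) = 26.573e6 Ω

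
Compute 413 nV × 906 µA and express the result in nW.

413 × 10^-9 × 906 × 10^-6 = 374178 × 10^-15 W

0.374178 nW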